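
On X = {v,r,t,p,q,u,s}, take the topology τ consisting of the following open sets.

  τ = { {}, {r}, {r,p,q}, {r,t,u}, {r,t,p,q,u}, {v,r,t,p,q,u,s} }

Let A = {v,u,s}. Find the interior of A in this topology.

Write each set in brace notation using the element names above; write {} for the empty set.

{}

opens ⊆ A: {}; union → int = {}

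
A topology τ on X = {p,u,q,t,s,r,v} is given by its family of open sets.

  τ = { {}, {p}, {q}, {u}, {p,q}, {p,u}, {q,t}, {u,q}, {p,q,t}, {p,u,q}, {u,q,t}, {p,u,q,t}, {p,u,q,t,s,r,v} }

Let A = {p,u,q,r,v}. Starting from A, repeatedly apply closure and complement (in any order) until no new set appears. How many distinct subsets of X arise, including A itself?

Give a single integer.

X∖A={t,s}, int(X∖A)={}, hence cl(A)={p,u,q,t,s,r,v}
Orbit (k=closure, c=complement):
  1. A     = {p,u,q,r,v}
  2. kA    = {p,u,q,t,s,r,v}
  3. cA    = {t,s}
  4. ckA   = {}
  5. kcA   = {t,s,r,v}
  6. ckcA  = {p,u,q}
(closed under both — stop)

6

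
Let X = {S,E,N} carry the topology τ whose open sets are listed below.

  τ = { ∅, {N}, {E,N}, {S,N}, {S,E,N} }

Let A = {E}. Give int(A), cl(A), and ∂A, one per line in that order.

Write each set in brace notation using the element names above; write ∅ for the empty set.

U open, U⊆A: ∅. int(A) = ⋃ = ∅
X∖A={S,N}, int(X∖A)={S,N}, hence cl(A)={E}
∂A: remove int from cl → {E}

int(A) = ∅
cl(A)  = {E}
∂A     = {E}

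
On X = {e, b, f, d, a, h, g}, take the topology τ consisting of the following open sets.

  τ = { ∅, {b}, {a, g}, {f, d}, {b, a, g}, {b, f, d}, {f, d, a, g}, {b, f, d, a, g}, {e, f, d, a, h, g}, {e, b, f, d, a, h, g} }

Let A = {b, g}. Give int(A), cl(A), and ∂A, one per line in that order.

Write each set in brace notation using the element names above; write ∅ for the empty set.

int(A) = {b}
cl(A)  = {e, b, a, h, g}
∂A     = {e, a, h, g}

interior: largest open inside A is {b} (from ∅, {b})
cl via duality: int({e, f, d, a, h}) = {f, d}, so X∖{f, d} = {e, b, a, h, g}
cl∖int = {e, a, h, g}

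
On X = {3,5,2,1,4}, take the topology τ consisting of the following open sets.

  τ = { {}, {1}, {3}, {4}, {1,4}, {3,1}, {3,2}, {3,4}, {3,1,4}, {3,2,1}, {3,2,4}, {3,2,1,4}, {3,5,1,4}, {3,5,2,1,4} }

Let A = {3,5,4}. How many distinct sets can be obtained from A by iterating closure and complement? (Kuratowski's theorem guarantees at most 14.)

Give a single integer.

X∖A={2,1}, int(X∖A)={1}, hence cl(A)={3,5,2,4}
Orbit (k=closure, c=complement):
  1. A     = {3,5,4}
  2. kA    = {3,5,2,4}
  3. cA    = {2,1}
  4. ckA   = {1}
  5. kcA   = {5,2,1}
  6. kckA  = {5,1}
  7. ckcA  = {3,4}
  8. ckckA = {3,2,4}
(closed under both — stop)

8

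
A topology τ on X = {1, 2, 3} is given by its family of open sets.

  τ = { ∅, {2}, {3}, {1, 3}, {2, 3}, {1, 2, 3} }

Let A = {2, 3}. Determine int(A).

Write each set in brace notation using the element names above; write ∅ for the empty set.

{2, 3}

open subsets of A: ∅, {2}, {3}, {2, 3}; so int(A) = {2, 3}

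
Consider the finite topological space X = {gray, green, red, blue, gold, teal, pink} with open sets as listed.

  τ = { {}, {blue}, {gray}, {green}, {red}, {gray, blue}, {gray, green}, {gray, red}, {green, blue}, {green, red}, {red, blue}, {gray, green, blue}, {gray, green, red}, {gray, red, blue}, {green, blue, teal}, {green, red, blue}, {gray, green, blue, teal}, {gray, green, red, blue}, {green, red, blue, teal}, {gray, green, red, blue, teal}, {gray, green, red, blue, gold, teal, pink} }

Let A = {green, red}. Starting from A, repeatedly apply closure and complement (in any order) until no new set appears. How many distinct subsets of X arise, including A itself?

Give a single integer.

4

closure: X∖int(X∖A) = X∖{gray, blue} = {green, red, gold, teal, pink}
Let k=closure and c=complement:
  1. A     = {green, red}
  2. kA    = {green, red, gold, teal, pink}
  3. cA    = {gray, blue, gold, teal, pink}
  4. ckA   = {gray, blue}
— saturated at 4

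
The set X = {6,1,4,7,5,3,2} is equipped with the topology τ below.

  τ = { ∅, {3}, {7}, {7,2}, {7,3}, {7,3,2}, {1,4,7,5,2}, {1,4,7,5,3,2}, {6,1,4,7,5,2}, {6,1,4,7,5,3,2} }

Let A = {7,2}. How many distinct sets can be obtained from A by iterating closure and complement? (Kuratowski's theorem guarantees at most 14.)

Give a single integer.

cl via duality: int({6,1,4,5,3}) = {3}, so X∖{3} = {6,1,4,7,5,2}
Write k for closure, c for complement:
  1. A     = {7,2}
  2. kA    = {6,1,4,7,5,2}
  3. cA    = {6,1,4,5,3}
  4. ckA   = {3}
applying k or c yields no new set

4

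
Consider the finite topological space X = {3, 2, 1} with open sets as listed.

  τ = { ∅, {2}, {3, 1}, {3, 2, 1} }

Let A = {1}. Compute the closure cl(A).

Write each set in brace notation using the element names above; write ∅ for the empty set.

complement {3, 2}; its interior {2}; cl(A) = X∖{2} = {3, 1}

{3, 1}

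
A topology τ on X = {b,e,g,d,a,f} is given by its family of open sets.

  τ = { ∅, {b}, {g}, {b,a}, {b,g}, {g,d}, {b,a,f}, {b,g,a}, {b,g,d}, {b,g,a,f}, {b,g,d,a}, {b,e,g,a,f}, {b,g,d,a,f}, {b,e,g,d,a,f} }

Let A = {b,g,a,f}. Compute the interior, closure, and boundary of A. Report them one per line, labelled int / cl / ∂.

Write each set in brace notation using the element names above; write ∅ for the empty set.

int(A) = {b,g,a,f}
cl(A)  = {b,e,g,d,a,f}
∂A     = {e,d}

opens ⊆ A: ∅, {b}, {g}, {b,a}, {b,g}, {b,a,f}, {b,g,a}, {b,g,a,f}; union → int = {b,g,a,f}
complement {e,d}; its interior ∅; cl(A) = X∖∅ = {b,e,g,d,a,f}
boundary = {b,e,g,d,a,f} ∖ {b,g,a,f} = {e,d}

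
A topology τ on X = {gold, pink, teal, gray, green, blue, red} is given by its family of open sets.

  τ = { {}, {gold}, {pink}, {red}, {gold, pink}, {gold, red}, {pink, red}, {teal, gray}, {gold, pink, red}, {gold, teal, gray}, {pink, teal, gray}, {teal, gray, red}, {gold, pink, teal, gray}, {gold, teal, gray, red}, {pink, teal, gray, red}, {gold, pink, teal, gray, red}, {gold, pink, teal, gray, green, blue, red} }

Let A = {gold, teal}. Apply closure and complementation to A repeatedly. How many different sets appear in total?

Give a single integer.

X∖A={pink, gray, green, blue, red}, int(X∖A)={pink, red}, hence cl(A)={gold, teal, gray, green, blue}
Orbit (k=closure, c=complement):
  1. A     = {gold, teal}
  2. kA    = {gold, teal, gray, green, blue}
  3. cA    = {pink, gray, green, blue, red}
  4. ckA   = {pink, red}
  5. kcA   = {pink, teal, gray, green, blue, red}
  6. kckA  = {pink, green, blue, red}
  7. ckcA  = {gold}
  8. ckckA = {gold, teal, gray}
  9. kckcA = {gold, green, blue}
  10. ckckcA = {pink, teal, gray, red}
(closed under both — stop)

10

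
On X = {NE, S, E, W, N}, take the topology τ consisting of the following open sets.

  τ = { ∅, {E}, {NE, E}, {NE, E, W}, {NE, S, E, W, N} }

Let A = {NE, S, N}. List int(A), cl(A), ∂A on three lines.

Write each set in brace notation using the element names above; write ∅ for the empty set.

open subsets of A: ∅; so int(A) = ∅
closure: X∖int(X∖A) = X∖{E} = {NE, S, W, N}
∂A = {NE, S, W, N} minus ∅ = {NE, S, W, N}

int(A) = ∅
cl(A)  = {NE, S, W, N}
∂A     = {NE, S, W, N}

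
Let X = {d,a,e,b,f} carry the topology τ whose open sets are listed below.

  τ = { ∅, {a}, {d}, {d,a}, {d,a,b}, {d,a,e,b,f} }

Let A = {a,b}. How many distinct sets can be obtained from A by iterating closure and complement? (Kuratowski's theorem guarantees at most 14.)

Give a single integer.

complement {d,e,f}; its interior {d}; cl(A) = X∖{d} = {a,e,b,f}
With k = closure, c = complement:
  1. A     = {a,b}
  2. kA    = {a,e,b,f}
  3. cA    = {d,e,f}
  4. ckA   = {d}
  5. kcA   = {d,e,b,f}
  6. ckcA  = {a}
k, c of each give nothing new

6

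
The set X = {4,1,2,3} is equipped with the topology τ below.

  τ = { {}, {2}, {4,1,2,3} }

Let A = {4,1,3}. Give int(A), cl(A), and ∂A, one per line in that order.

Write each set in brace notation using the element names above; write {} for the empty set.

int(A) = {}
cl(A)  = {4,1,3}
∂A     = {4,1,3}

opens ⊆ A: {}; union → int = {}
complement {2}; its interior {2}; cl(A) = X∖{2} = {4,1,3}
boundary = {4,1,3} ∖ {} = {4,1,3}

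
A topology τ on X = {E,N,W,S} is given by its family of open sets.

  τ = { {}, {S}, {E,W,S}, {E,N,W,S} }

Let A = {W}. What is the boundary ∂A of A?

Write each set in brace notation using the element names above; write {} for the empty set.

interior: largest open inside A is {} (from {})
cl via duality: int({E,N,S}) = {S}, so X∖{S} = {E,N,W}
cl∖int = {E,N,W}

{E,N,W}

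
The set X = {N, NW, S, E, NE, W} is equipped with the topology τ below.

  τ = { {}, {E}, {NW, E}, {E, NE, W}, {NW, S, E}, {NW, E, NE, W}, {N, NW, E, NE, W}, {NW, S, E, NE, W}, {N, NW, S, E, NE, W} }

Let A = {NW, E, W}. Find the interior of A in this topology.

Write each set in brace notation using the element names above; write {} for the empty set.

open subsets of A: {}, {E}, {NW, E}; so int(A) = {NW, E}

{NW, E}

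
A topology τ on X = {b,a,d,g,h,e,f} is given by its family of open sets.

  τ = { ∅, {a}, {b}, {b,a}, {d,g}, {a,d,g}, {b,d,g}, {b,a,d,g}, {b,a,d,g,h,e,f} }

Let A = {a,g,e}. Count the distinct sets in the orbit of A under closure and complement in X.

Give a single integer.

10

X∖A={b,d,h,f}, int(X∖A)={b}, hence cl(A)={a,d,g,h,e,f}
Orbit (k=closure, c=complement):
  1. A     = {a,g,e}
  2. kA    = {a,d,g,h,e,f}
  3. cA    = {b,d,h,f}
  4. ckA   = {b}
  5. kcA   = {b,d,g,h,e,f}
  6. kckA  = {b,h,e,f}
  7. ckcA  = {a}
  8. ckckA = {a,d,g}
  9. kckcA = {a,h,e,f}
  10. ckckcA = {b,d,g}
(closed under both — stop)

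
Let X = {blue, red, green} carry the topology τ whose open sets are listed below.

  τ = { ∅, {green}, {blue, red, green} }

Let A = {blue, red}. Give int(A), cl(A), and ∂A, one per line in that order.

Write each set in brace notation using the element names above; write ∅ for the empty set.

open subsets of A: ∅; so int(A) = ∅
closure: X∖int(X∖A) = X∖{green} = {blue, red}
∂A = {blue, red} minus ∅ = {blue, red}

int(A) = ∅
cl(A)  = {blue, red}
∂A     = {blue, red}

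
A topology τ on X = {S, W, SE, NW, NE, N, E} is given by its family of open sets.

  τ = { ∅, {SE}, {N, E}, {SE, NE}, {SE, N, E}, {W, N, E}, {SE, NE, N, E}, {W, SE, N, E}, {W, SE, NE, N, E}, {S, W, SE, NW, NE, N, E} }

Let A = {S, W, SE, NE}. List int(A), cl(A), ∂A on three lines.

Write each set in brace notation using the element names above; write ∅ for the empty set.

opens ⊆ A: ∅, {SE}, {SE, NE}; union → int = {SE, NE}
complement {NW, N, E}; its interior {N, E}; cl(A) = X∖{N, E} = {S, W, SE, NW, NE}
boundary = {S, W, SE, NW, NE} ∖ {SE, NE} = {S, W, NW}

int(A) = {SE, NE}
cl(A)  = {S, W, SE, NW, NE}
∂A     = {S, W, NW}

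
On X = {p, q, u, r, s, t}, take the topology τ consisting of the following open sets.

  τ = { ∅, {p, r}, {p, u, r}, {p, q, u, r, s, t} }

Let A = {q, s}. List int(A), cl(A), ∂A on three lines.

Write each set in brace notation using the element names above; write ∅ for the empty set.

open subsets of A: ∅; so int(A) = ∅
closure: X∖int(X∖A) = X∖{p, u, r} = {q, s, t}
∂A = {q, s, t} minus ∅ = {q, s, t}

int(A) = ∅
cl(A)  = {q, s, t}
∂A     = {q, s, t}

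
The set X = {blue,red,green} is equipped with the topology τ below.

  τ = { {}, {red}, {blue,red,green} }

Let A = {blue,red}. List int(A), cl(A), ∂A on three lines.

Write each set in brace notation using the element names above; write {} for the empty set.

int(A) = {red}
cl(A)  = {blue,red,green}
∂A     = {blue,green}

open subsets of A: {}, {red}; so int(A) = {red}
closure: X∖int(X∖A) = X∖{} = {blue,red,green}
∂A = {blue,red,green} minus {red} = {blue,green}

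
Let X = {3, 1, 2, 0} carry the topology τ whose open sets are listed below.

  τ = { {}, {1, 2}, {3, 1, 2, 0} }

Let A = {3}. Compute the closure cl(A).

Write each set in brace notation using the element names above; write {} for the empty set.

X∖A={1, 2, 0}, int(X∖A)={1, 2}, hence cl(A)={3, 0}

{3, 0}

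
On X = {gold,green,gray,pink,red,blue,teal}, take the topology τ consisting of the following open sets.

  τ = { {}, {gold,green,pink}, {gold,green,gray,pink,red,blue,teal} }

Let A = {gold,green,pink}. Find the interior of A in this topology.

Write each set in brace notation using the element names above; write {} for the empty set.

{gold,green,pink}

opens ⊆ A: {}, {gold,green,pink}; union → int = {gold,green,pink}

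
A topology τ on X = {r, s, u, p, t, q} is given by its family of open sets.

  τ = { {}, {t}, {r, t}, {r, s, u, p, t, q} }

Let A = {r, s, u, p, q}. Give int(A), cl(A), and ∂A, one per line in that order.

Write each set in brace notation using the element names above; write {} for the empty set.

int(A) = {}
cl(A)  = {r, s, u, p, q}
∂A     = {r, s, u, p, q}

open subsets of A: {}; so int(A) = {}
closure: X∖int(X∖A) = X∖{t} = {r, s, u, p, q}
∂A = {r, s, u, p, q} minus {} = {r, s, u, p, q}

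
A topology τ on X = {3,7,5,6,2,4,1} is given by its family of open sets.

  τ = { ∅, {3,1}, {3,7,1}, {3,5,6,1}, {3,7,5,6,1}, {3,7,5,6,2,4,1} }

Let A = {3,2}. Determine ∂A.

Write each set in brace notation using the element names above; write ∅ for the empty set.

open subsets of A: ∅; so int(A) = ∅
closure: X∖int(X∖A) = X∖∅ = {3,7,5,6,2,4,1}
∂A = {3,7,5,6,2,4,1} minus ∅ = {3,7,5,6,2,4,1}

{3,7,5,6,2,4,1}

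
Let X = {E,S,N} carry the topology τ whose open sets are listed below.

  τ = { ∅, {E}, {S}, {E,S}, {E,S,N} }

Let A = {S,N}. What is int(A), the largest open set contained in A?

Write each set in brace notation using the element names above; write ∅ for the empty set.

{S}

open subsets of A: ∅, {S}; so int(A) = {S}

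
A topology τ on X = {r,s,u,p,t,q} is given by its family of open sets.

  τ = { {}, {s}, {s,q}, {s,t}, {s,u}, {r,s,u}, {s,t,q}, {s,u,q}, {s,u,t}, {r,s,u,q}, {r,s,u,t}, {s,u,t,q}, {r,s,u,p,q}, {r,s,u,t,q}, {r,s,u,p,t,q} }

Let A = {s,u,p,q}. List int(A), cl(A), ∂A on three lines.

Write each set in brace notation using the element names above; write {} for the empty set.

open subsets of A: {}, {s}, {s,q}, {s,u}, {s,u,q}; so int(A) = {s,u,q}
closure: X∖int(X∖A) = X∖{} = {r,s,u,p,t,q}
∂A = {r,s,u,p,t,q} minus {s,u,q} = {r,p,t}

int(A) = {s,u,q}
cl(A)  = {r,s,u,p,t,q}
∂A     = {r,p,t}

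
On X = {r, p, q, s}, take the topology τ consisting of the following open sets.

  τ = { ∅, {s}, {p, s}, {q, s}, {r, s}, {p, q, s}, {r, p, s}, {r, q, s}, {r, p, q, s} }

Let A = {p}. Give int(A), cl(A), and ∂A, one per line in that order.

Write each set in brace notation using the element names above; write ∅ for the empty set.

U open, U⊆A: ∅. int(A) = ⋃ = ∅
X∖A={r, q, s}, int(X∖A)={r, q, s}, hence cl(A)={p}
∂A: remove int from cl → {p}

int(A) = ∅
cl(A)  = {p}
∂A     = {p}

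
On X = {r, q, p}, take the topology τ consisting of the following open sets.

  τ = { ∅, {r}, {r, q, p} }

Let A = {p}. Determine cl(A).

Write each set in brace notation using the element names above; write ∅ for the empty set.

{q, p}

cl via duality: int({r, q}) = {r}, so X∖{r} = {q, p}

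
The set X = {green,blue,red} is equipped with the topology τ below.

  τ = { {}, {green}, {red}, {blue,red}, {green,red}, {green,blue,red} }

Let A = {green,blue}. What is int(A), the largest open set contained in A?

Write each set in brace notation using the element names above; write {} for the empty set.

{green}

interior: largest open inside A is {green} (from {}, {green})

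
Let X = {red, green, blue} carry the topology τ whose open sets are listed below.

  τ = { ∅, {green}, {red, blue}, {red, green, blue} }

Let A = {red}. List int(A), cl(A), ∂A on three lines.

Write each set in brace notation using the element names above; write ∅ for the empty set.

int(A) = ∅
cl(A)  = {red, blue}
∂A     = {red, blue}

open subsets of A: ∅; so int(A) = ∅
closure: X∖int(X∖A) = X∖{green} = {red, blue}
∂A = {red, blue} minus ∅ = {red, blue}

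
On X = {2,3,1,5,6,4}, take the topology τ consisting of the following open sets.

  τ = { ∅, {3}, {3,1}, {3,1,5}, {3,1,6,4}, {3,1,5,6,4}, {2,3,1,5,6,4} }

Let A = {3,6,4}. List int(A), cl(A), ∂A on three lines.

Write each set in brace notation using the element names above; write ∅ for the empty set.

U open, U⊆A: ∅, {3}. int(A) = ⋃ = {3}
X∖A={2,1,5}, int(X∖A)=∅, hence cl(A)={2,3,1,5,6,4}
∂A: remove int from cl → {2,1,5,6,4}

int(A) = {3}
cl(A)  = {2,3,1,5,6,4}
∂A     = {2,1,5,6,4}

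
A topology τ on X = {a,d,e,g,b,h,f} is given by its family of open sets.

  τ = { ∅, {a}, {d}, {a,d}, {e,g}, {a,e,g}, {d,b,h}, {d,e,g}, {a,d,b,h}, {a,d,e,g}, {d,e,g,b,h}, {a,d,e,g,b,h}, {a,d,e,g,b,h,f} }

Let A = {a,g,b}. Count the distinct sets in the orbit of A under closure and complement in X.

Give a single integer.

12

cl via duality: int({d,e,h,f}) = {d}, so X∖{d} = {a,e,g,b,h,f}
Write k for closure, c for complement:
  1. A     = {a,g,b}
  2. kA    = {a,e,g,b,h,f}
  3. cA    = {d,e,h,f}
  4. ckA   = {d}
  5. kcA   = {d,e,g,b,h,f}
  6. kckA  = {d,b,h,f}
  7. ckcA  = {a}
  8. ckckA = {a,e,g}
  9. kckcA = {a,f}
  10. kckckA = {a,e,g,f}
  11. ckckcA = {d,e,g,b,h}
  12. ckckckA = {d,b,h}
applying k or c yields no new set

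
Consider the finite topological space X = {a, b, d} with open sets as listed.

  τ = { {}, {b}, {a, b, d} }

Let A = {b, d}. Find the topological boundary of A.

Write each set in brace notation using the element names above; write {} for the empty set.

{a, d}

opens ⊆ A: {}, {b}; union → int = {b}
complement {a}; its interior {}; cl(A) = X∖{} = {a, b, d}
boundary = {a, b, d} ∖ {b} = {a, d}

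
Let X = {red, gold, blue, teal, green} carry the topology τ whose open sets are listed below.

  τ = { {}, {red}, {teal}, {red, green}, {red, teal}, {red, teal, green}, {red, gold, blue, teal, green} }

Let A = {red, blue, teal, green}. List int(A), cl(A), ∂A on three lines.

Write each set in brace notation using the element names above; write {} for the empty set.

int(A) = {red, teal, green}
cl(A)  = {red, gold, blue, teal, green}
∂A     = {gold, blue}

U open, U⊆A: {}, {red}, {teal}, {red, green}, {red, teal}, {red, teal, green}. int(A) = ⋃ = {red, teal, green}
X∖A={gold}, int(X∖A)={}, hence cl(A)={red, gold, blue, teal, green}
∂A: remove int from cl → {gold, blue}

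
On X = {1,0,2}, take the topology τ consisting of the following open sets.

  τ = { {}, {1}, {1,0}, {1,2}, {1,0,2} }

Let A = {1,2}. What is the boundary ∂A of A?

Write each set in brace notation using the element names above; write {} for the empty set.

{0}

U open, U⊆A: {}, {1}, {1,2}. int(A) = ⋃ = {1,2}
X∖A={0}, int(X∖A)={}, hence cl(A)={1,0,2}
∂A: remove int from cl → {0}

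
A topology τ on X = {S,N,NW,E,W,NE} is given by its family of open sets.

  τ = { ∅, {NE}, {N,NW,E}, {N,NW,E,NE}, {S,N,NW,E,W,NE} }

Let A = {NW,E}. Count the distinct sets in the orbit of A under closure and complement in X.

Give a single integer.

complement {S,N,W,NE}; its interior {NE}; cl(A) = X∖{NE} = {S,N,NW,E,W}
With k = closure, c = complement:
  1. A     = {NW,E}
  2. kA    = {S,N,NW,E,W}
  3. cA    = {S,N,W,NE}
  4. ckA   = {NE}
  5. kcA   = {S,N,NW,E,W,NE}
  6. kckA  = {S,W,NE}
  7. ckcA  = ∅
  8. ckckA = {N,NW,E}
k, c of each give nothing new

8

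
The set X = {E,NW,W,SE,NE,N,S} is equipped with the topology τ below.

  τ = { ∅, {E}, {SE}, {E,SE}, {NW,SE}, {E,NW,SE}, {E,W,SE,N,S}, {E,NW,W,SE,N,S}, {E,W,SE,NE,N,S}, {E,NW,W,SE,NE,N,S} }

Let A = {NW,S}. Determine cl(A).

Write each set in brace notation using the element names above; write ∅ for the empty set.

closure: X∖int(X∖A) = X∖{E,SE} = {NW,W,NE,N,S}

{NW,W,NE,N,S}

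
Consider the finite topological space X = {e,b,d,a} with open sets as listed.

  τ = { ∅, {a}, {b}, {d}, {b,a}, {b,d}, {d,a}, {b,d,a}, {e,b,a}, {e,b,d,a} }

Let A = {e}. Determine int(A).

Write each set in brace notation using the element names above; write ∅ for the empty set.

interior: largest open inside A is ∅ (from ∅)

∅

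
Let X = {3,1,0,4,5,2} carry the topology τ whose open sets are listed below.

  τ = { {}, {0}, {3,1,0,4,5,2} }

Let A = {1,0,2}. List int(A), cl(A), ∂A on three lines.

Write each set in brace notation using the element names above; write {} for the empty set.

opens ⊆ A: {}, {0}; union → int = {0}
complement {3,4,5}; its interior {}; cl(A) = X∖{} = {3,1,0,4,5,2}
boundary = {3,1,0,4,5,2} ∖ {0} = {3,1,4,5,2}

int(A) = {0}
cl(A)  = {3,1,0,4,5,2}
∂A     = {3,1,4,5,2}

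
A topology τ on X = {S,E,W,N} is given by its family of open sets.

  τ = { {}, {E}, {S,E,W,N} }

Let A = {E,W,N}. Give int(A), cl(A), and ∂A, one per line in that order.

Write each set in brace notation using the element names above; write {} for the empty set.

int(A) = {E}
cl(A)  = {S,E,W,N}
∂A     = {S,W,N}

open subsets of A: {}, {E}; so int(A) = {E}
closure: X∖int(X∖A) = X∖{} = {S,E,W,N}
∂A = {S,E,W,N} minus {E} = {S,W,N}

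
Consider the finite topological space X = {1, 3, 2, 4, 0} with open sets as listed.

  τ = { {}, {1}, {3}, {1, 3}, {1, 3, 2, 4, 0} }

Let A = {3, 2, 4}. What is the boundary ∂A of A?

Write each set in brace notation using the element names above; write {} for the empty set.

U open, U⊆A: {}, {3}. int(A) = ⋃ = {3}
X∖A={1, 0}, int(X∖A)={1}, hence cl(A)={3, 2, 4, 0}
∂A: remove int from cl → {2, 4, 0}

{2, 4, 0}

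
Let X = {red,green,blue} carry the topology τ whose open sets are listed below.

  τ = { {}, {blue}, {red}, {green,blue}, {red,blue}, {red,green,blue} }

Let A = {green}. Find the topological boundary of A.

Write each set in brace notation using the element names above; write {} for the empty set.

{green}

opens ⊆ A: {}; union → int = {}
complement {red,blue}; its interior {red,blue}; cl(A) = X∖{red,blue} = {green}
boundary = {green} ∖ {} = {green}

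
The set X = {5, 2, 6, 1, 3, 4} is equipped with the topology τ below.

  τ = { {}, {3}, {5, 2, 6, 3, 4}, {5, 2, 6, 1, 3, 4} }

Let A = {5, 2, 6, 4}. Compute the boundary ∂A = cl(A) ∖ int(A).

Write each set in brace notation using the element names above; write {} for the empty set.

opens ⊆ A: {}; union → int = {}
complement {1, 3}; its interior {3}; cl(A) = X∖{3} = {5, 2, 6, 1, 4}
boundary = {5, 2, 6, 1, 4} ∖ {} = {5, 2, 6, 1, 4}

{5, 2, 6, 1, 4}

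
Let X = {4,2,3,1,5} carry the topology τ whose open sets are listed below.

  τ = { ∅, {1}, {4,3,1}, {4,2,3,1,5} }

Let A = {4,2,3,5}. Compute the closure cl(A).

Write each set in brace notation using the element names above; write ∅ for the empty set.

complement {1}; its interior {1}; cl(A) = X∖{1} = {4,2,3,5}

{4,2,3,5}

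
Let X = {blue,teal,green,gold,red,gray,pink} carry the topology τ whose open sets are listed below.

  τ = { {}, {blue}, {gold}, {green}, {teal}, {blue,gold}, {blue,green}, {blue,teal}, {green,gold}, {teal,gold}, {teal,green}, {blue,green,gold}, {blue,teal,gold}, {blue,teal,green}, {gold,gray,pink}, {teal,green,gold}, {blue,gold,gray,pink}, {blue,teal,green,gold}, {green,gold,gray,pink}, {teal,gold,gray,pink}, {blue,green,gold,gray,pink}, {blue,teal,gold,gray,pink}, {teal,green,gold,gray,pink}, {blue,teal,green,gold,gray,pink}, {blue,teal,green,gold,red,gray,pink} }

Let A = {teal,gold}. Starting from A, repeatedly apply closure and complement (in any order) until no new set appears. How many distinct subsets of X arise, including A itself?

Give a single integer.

6

cl via duality: int({blue,green,red,gray,pink}) = {blue,green}, so X∖{blue,green} = {teal,gold,red,gray,pink}
Write k for closure, c for complement:
  1. A     = {teal,gold}
  2. kA    = {teal,gold,red,gray,pink}
  3. cA    = {blue,green,red,gray,pink}
  4. ckA   = {blue,green}
  5. kckA  = {blue,green,red}
  6. ckckA = {teal,gold,gray,pink}
applying k or c yields no new set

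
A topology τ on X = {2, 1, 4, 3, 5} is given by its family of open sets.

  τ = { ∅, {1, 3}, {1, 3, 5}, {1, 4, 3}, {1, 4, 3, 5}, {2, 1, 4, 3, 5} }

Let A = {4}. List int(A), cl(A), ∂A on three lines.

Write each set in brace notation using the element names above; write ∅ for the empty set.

U open, U⊆A: ∅. int(A) = ⋃ = ∅
X∖A={2, 1, 3, 5}, int(X∖A)={1, 3, 5}, hence cl(A)={2, 4}
∂A: remove int from cl → {2, 4}

int(A) = ∅
cl(A)  = {2, 4}
∂A     = {2, 4}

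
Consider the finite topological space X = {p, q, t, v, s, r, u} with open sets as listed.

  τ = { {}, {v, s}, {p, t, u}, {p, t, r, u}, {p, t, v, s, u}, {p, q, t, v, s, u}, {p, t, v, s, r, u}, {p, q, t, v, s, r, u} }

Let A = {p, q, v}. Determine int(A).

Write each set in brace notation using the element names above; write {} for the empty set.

{}

open subsets of A: {}; so int(A) = {}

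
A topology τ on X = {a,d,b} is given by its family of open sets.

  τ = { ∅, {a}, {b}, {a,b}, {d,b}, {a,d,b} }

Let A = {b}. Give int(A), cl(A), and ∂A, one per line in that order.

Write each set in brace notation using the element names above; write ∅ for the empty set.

U open, U⊆A: ∅, {b}. int(A) = ⋃ = {b}
X∖A={a,d}, int(X∖A)={a}, hence cl(A)={d,b}
∂A: remove int from cl → {d}

int(A) = {b}
cl(A)  = {d,b}
∂A     = {d}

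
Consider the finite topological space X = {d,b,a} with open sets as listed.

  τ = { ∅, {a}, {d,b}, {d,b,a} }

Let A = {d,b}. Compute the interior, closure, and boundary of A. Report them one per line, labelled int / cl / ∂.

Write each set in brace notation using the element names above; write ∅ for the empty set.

U open, U⊆A: ∅, {d,b}. int(A) = ⋃ = {d,b}
X∖A={a}, int(X∖A)={a}, hence cl(A)={d,b}
∂A: remove int from cl → ∅

int(A) = {d,b}
cl(A)  = {d,b}
∂A     = ∅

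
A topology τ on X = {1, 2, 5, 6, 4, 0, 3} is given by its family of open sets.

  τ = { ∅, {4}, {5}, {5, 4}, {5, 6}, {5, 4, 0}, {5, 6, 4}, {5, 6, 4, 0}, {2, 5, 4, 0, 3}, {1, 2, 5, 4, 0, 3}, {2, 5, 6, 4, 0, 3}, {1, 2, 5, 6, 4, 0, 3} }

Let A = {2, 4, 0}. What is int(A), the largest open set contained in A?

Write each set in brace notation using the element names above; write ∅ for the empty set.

opens ⊆ A: ∅, {4}; union → int = {4}

{4}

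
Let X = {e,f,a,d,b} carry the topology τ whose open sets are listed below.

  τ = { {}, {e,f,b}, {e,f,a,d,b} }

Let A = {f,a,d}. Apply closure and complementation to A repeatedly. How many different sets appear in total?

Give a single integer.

complement {e,b}; its interior {}; cl(A) = X∖{} = {e,f,a,d,b}
With k = closure, c = complement:
  1. A     = {f,a,d}
  2. kA    = {e,f,a,d,b}
  3. cA    = {e,b}
  4. ckA   = {}
k, c of each give nothing new

4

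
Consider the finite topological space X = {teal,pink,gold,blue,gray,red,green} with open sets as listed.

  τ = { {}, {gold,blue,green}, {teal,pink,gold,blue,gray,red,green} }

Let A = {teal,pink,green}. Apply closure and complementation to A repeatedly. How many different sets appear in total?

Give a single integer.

4

closure: X∖int(X∖A) = X∖{} = {teal,pink,gold,blue,gray,red,green}
Let k=closure and c=complement:
  1. A     = {teal,pink,green}
  2. kA    = {teal,pink,gold,blue,gray,red,green}
  3. cA    = {gold,blue,gray,red}
  4. ckA   = {}
— saturated at 4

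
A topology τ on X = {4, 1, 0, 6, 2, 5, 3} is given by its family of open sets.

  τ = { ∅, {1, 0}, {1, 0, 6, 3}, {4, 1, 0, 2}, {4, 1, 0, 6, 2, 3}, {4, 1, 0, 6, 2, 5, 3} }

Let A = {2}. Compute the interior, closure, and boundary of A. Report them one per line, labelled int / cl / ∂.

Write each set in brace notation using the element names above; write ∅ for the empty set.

int(A) = ∅
cl(A)  = {4, 2, 5}
∂A     = {4, 2, 5}

opens ⊆ A: ∅; union → int = ∅
complement {4, 1, 0, 6, 5, 3}; its interior {1, 0, 6, 3}; cl(A) = X∖{1, 0, 6, 3} = {4, 2, 5}
boundary = {4, 2, 5} ∖ ∅ = {4, 2, 5}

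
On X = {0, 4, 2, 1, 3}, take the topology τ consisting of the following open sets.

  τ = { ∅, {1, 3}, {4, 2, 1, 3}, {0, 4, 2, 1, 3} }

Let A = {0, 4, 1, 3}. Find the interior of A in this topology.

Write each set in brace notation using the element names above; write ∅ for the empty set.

open subsets of A: ∅, {1, 3}; so int(A) = {1, 3}

{1, 3}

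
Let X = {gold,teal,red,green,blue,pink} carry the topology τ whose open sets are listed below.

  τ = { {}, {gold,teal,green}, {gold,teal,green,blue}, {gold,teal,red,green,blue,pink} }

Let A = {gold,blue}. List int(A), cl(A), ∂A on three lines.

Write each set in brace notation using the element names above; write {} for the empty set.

int(A) = {}
cl(A)  = {gold,teal,red,green,blue,pink}
∂A     = {gold,teal,red,green,blue,pink}

open subsets of A: {}; so int(A) = {}
closure: X∖int(X∖A) = X∖{} = {gold,teal,red,green,blue,pink}
∂A = {gold,teal,red,green,blue,pink} minus {} = {gold,teal,red,green,blue,pink}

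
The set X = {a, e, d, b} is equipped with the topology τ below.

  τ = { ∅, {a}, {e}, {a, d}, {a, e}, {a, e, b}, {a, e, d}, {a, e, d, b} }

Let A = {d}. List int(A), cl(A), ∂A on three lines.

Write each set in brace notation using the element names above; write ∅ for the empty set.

opens ⊆ A: ∅; union → int = ∅
complement {a, e, b}; its interior {a, e, b}; cl(A) = X∖{a, e, b} = {d}
boundary = {d} ∖ ∅ = {d}

int(A) = ∅
cl(A)  = {d}
∂A     = {d}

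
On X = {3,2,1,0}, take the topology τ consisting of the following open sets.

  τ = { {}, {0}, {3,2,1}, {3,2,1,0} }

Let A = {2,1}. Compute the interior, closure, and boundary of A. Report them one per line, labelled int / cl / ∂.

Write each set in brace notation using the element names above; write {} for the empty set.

int(A) = {}
cl(A)  = {3,2,1}
∂A     = {3,2,1}

open subsets of A: {}; so int(A) = {}
closure: X∖int(X∖A) = X∖{0} = {3,2,1}
∂A = {3,2,1} minus {} = {3,2,1}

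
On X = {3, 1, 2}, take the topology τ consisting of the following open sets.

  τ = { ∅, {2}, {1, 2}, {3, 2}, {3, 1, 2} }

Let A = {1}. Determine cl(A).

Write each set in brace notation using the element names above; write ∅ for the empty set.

cl via duality: int({3, 2}) = {3, 2}, so X∖{3, 2} = {1}

{1}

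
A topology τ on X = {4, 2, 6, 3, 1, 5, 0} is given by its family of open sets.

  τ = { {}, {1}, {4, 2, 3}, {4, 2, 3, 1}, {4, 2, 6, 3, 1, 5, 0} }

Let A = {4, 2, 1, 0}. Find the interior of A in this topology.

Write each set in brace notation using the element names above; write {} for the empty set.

{1}

opens ⊆ A: {}, {1}; union → int = {1}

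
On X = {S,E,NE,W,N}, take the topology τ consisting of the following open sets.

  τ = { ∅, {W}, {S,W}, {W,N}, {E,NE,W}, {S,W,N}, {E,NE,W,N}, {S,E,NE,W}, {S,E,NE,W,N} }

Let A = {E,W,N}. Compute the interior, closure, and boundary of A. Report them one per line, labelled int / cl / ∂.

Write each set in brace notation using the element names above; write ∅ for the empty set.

int(A) = {W,N}
cl(A)  = {S,E,NE,W,N}
∂A     = {S,E,NE}

open subsets of A: ∅, {W}, {W,N}; so int(A) = {W,N}
closure: X∖int(X∖A) = X∖∅ = {S,E,NE,W,N}
∂A = {S,E,NE,W,N} minus {W,N} = {S,E,NE}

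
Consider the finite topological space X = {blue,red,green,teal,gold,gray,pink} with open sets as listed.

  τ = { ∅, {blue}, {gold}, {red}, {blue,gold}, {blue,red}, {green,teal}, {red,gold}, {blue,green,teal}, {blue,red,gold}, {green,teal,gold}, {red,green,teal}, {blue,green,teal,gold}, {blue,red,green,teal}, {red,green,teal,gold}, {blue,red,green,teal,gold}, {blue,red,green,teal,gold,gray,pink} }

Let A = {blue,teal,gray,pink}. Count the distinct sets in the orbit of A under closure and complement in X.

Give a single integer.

10

cl via duality: int({red,green,gold}) = {red,gold}, so X∖{red,gold} = {blue,green,teal,gray,pink}
Write k for closure, c for complement:
  1. A     = {blue,teal,gray,pink}
  2. kA    = {blue,green,teal,gray,pink}
  3. cA    = {red,green,gold}
  4. ckA   = {red,gold}
  5. kcA   = {red,green,teal,gold,gray,pink}
  6. kckA  = {red,gold,gray,pink}
  7. ckcA  = {blue}
  8. ckckA = {blue,green,teal}
  9. kckcA = {blue,gray,pink}
  10. ckckcA = {red,green,teal,gold}
applying k or c yields no new set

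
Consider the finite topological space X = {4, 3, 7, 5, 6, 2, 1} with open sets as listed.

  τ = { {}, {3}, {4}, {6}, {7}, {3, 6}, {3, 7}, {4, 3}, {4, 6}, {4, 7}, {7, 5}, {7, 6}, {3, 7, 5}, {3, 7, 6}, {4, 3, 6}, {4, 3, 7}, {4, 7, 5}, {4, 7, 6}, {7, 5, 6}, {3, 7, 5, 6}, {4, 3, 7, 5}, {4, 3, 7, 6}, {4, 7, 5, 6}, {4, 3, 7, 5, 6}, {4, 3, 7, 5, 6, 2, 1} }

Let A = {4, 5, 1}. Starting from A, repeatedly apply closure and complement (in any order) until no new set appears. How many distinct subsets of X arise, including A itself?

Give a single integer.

X∖A={3, 7, 6, 2}, int(X∖A)={3, 7, 6}, hence cl(A)={4, 5, 2, 1}
Orbit (k=closure, c=complement):
  1. A     = {4, 5, 1}
  2. kA    = {4, 5, 2, 1}
  3. cA    = {3, 7, 6, 2}
  4. ckA   = {3, 7, 6}
  5. kcA   = {3, 7, 5, 6, 2, 1}
  6. ckcA  = {4}
  7. kckcA = {4, 2, 1}
  8. ckckcA = {3, 7, 5, 6}
(closed under both — stop)

8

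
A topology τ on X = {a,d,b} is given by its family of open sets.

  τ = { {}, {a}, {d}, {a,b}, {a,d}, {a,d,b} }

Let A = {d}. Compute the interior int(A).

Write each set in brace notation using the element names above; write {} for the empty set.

{d}

opens ⊆ A: {}, {d}; union → int = {d}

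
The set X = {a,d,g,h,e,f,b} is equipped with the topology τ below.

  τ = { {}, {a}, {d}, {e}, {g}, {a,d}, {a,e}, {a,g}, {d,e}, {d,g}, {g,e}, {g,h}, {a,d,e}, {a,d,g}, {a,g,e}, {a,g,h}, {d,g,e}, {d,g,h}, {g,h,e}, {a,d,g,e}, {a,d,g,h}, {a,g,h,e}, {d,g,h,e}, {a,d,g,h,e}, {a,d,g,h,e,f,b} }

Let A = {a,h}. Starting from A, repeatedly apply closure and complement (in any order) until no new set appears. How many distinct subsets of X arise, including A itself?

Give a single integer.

closure: X∖int(X∖A) = X∖{d,g,e} = {a,h,f,b}
Let k=closure and c=complement:
  1. A     = {a,h}
  2. kA    = {a,h,f,b}
  3. cA    = {d,g,e,f,b}
  4. ckA   = {d,g,e}
  5. kcA   = {d,g,h,e,f,b}
  6. ckcA  = {a}
  7. kckcA = {a,f,b}
  8. ckckcA = {d,g,h,e}
— saturated at 8

8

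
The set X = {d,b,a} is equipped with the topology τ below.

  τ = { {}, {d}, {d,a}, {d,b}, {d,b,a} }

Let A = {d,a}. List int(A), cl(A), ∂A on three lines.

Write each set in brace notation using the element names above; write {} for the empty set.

int(A) = {d,a}
cl(A)  = {d,b,a}
∂A     = {b}

opens ⊆ A: {}, {d}, {d,a}; union → int = {d,a}
complement {b}; its interior {}; cl(A) = X∖{} = {d,b,a}
boundary = {d,b,a} ∖ {d,a} = {b}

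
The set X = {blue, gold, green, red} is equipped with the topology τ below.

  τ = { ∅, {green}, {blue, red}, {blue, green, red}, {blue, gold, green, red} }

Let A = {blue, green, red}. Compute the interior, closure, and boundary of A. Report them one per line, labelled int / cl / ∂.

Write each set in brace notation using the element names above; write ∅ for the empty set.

U open, U⊆A: ∅, {green}, {blue, red}, {blue, green, red}. int(A) = ⋃ = {blue, green, red}
X∖A={gold}, int(X∖A)=∅, hence cl(A)={blue, gold, green, red}
∂A: remove int from cl → {gold}

int(A) = {blue, green, red}
cl(A)  = {blue, gold, green, red}
∂A     = {gold}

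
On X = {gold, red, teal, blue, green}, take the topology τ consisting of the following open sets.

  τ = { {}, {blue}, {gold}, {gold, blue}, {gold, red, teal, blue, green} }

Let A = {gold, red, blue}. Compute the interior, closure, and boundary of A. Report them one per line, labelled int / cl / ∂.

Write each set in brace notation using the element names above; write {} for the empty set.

interior: largest open inside A is {gold, blue} (from {}, {gold}, {blue}, {gold, blue})
cl via duality: int({teal, green}) = {}, so X∖{} = {gold, red, teal, blue, green}
cl∖int = {red, teal, green}

int(A) = {gold, blue}
cl(A)  = {gold, red, teal, blue, green}
∂A     = {red, teal, green}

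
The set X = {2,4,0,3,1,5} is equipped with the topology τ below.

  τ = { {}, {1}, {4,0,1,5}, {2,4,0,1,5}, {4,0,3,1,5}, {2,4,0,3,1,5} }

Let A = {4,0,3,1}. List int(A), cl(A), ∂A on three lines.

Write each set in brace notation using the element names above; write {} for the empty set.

int(A) = {1}
cl(A)  = {2,4,0,3,1,5}
∂A     = {2,4,0,3,5}

opens ⊆ A: {}, {1}; union → int = {1}
complement {2,5}; its interior {}; cl(A) = X∖{} = {2,4,0,3,1,5}
boundary = {2,4,0,3,1,5} ∖ {1} = {2,4,0,3,5}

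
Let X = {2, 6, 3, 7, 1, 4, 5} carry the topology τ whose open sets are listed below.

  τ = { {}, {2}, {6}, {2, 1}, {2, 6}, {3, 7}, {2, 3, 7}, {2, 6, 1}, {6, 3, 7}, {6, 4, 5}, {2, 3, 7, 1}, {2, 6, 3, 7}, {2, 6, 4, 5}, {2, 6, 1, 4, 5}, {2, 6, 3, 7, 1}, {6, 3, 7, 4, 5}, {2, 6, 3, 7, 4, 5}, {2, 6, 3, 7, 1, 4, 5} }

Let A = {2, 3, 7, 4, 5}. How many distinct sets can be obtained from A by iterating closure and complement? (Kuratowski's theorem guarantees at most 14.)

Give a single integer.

8

cl via duality: int({6, 1}) = {6}, so X∖{6} = {2, 3, 7, 1, 4, 5}
Write k for closure, c for complement:
  1. A     = {2, 3, 7, 4, 5}
  2. kA    = {2, 3, 7, 1, 4, 5}
  3. cA    = {6, 1}
  4. ckA   = {6}
  5. kcA   = {6, 1, 4, 5}
  6. kckA  = {6, 4, 5}
  7. ckcA  = {2, 3, 7}
  8. ckckA = {2, 3, 7, 1}
applying k or c yields no new set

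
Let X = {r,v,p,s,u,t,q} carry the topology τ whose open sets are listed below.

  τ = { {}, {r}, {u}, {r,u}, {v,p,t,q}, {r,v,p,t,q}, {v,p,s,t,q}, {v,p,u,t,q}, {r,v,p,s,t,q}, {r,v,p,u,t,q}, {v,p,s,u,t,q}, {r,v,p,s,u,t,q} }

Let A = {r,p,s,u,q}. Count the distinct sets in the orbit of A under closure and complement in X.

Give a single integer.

closure: X∖int(X∖A) = X∖{} = {r,v,p,s,u,t,q}
Let k=closure and c=complement:
  1. A     = {r,p,s,u,q}
  2. kA    = {r,v,p,s,u,t,q}
  3. cA    = {v,t}
  4. ckA   = {}
  5. kcA   = {v,p,s,t,q}
  6. ckcA  = {r,u}
— saturated at 6

6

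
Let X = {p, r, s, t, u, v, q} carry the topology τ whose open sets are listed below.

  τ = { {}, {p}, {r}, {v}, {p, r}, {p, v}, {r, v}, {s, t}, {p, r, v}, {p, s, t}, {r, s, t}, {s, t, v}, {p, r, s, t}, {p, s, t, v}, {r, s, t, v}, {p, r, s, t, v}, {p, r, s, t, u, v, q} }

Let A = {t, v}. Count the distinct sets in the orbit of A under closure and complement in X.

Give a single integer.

10

closure: X∖int(X∖A) = X∖{p, r} = {s, t, u, v, q}
Let k=closure and c=complement:
  1. A     = {t, v}
  2. kA    = {s, t, u, v, q}
  3. cA    = {p, r, s, u, q}
  4. ckA   = {p, r}
  5. kcA   = {p, r, s, t, u, q}
  6. kckA  = {p, r, u, q}
  7. ckcA  = {v}
  8. ckckA = {s, t, v}
  9. kckcA = {u, v, q}
  10. ckckcA = {p, r, s, t}
— saturated at 10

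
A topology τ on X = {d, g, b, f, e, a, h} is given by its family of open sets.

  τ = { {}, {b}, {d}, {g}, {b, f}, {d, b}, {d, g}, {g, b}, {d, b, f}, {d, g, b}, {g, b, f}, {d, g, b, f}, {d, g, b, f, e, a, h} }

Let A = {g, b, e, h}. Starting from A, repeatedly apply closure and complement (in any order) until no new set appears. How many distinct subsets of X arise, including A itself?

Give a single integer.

complement {d, f, a}; its interior {d}; cl(A) = X∖{d} = {g, b, f, e, a, h}
With k = closure, c = complement:
  1. A     = {g, b, e, h}
  2. kA    = {g, b, f, e, a, h}
  3. cA    = {d, f, a}
  4. ckA   = {d}
  5. kcA   = {d, f, e, a, h}
  6. kckA  = {d, e, a, h}
  7. ckcA  = {g, b}
  8. ckckA = {g, b, f}
k, c of each give nothing new

8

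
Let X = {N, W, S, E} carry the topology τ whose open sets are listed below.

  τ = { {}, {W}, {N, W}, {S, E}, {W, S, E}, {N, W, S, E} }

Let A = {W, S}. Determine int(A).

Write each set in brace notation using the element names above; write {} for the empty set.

U open, U⊆A: {}, {W}. int(A) = ⋃ = {W}

{W}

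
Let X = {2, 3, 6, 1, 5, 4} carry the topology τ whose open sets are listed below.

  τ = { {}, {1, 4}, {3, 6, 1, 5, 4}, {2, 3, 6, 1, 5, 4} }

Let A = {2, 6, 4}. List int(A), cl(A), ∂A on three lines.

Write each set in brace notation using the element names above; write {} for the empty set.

interior: largest open inside A is {} (from {})
cl via duality: int({3, 1, 5}) = {}, so X∖{} = {2, 3, 6, 1, 5, 4}
cl∖int = {2, 3, 6, 1, 5, 4}

int(A) = {}
cl(A)  = {2, 3, 6, 1, 5, 4}
∂A     = {2, 3, 6, 1, 5, 4}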